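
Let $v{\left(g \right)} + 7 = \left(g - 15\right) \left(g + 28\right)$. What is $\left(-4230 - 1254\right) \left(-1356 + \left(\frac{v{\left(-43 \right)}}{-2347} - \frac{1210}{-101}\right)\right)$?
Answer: $\frac{1747657709100}{237047} \approx 7.3726 \cdot 10^{6}$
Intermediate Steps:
$v{\left(g \right)} = -7 + \left(-15 + g\right) \left(28 + g\right)$ ($v{\left(g \right)} = -7 + \left(g - 15\right) \left(g + 28\right) = -7 + \left(-15 + g\right) \left(28 + g\right)$)
$\left(-4230 - 1254\right) \left(-1356 + \left(\frac{v{\left(-43 \right)}}{-2347} - \frac{1210}{-101}\right)\right) = \left(-4230 - 1254\right) \left(-1356 + \left(\frac{-427 + \left(-43\right)^{2} + 13 \left(-43\right)}{-2347} - \frac{1210}{-101}\right)\right) = - 5484 \left(-1356 + \left(\left(-427 + 1849 - 559\right) \left(- \frac{1}{2347}\right) - - \frac{1210}{101}\right)\right) = - 5484 \left(-1356 + \left(863 \left(- \frac{1}{2347}\right) + \frac{1210}{101}\right)\right) = - 5484 \left(-1356 + \left(- \frac{863}{2347} + \frac{1210}{101}\right)\right) = - 5484 \left(-1356 + \frac{2752707}{237047}\right) = \left(-5484\right) \left(- \frac{318683025}{237047}\right) = \frac{1747657709100}{237047}$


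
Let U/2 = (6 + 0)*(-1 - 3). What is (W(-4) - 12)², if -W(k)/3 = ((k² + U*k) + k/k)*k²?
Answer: 100881936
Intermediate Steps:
U = -48 (U = 2*((6 + 0)*(-1 - 3)) = 2*(6*(-4)) = 2*(-24) = -48)
W(k) = -3*k²*(1 + k² - 48*k) (W(k) = -3*((k² - 48*k) + k/k)*k² = -3*((k² - 48*k) + 1)*k² = -3*(1 + k² - 48*k)*k² = -3*k²*(1 + k² - 48*k))
(W(-4) - 12)² = (3*(-4)²*(-1 - 1*(-4)² + 48*(-4)) - 12)² = (3*16*(-1 - 1*16 - 192) - 12)² = (3*16*(-1 - 16 - 192) - 12)² = (3*16*(-209) - 12)² = (-10032 - 12)² = (-10044)² = 100881936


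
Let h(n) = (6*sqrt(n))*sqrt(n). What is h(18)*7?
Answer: 756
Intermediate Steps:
h(n) = 6*n
h(18)*7 = (6*18)*7 = 108*7 = 756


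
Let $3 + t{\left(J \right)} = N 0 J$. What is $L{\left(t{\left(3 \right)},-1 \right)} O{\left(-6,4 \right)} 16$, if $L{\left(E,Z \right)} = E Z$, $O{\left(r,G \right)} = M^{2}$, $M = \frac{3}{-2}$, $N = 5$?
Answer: $108$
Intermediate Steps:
$M = - \frac{3}{2}$ ($M = 3 \left(- \frac{1}{2}\right) = - \frac{3}{2} \approx -1.5$)
$t{\left(J \right)} = -3$ ($t{\left(J \right)} = -3 + 5 \cdot 0 J = -3 + 0 J = -3 + 0 = -3$)
$O{\left(r,G \right)} = \frac{9}{4}$ ($O{\left(r,G \right)} = \left(- \frac{3}{2}\right)^{2} = \frac{9}{4}$)
$L{\left(t{\left(3 \right)},-1 \right)} O{\left(-6,4 \right)} 16 = \left(-3\right) \left(-1\right) \frac{9}{4} \cdot 16 = 3 \cdot \frac{9}{4} \cdot 16 = \frac{27}{4} \cdot 16 = 108$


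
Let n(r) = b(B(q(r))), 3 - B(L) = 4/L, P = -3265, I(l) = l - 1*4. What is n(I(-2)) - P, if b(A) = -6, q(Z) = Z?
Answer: 3259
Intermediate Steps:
I(l) = -4 + l (I(l) = l - 4 = -4 + l)
B(L) = 3 - 4/L
n(r) = -6
n(I(-2)) - P = -6 - 1*(-3265) = -6 + 3265 = 3259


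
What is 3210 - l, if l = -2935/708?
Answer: 2275615/708 ≈ 3214.1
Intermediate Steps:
l = -2935/708 (l = -2935*1/708 = -2935/708 ≈ -4.1455)
3210 - l = 3210 - 1*(-2935/708) = 3210 + 2935/708 = 2275615/708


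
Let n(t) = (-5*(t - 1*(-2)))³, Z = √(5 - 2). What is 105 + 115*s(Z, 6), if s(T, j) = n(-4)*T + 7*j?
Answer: 4935 + 115000*√3 ≈ 2.0412e+5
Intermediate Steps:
Z = √3 ≈ 1.7320
n(t) = (-10 - 5*t)³ (n(t) = (-5*(t + 2))³ = (-5*(2 + t))³ = (-10 - 5*t)³)
s(T, j) = 7*j + 1000*T (s(T, j) = (-125*(2 - 4)³)*T + 7*j = (-125*(-2)³)*T + 7*j = (-125*(-8))*T + 7*j = 1000*T + 7*j = 7*j + 1000*T)
105 + 115*s(Z, 6) = 105 + 115*(7*6 + 1000*√3) = 105 + 115*(42 + 1000*√3) = 105 + (4830 + 115000*√3) = 4935 + 115000*√3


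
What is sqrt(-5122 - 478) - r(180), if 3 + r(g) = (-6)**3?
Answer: 219 + 20*I*sqrt(14) ≈ 219.0 + 74.833*I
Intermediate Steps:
r(g) = -219 (r(g) = -3 + (-6)**3 = -3 - 216 = -219)
sqrt(-5122 - 478) - r(180) = sqrt(-5122 - 478) - 1*(-219) = sqrt(-5600) + 219 = 20*I*sqrt(14) + 219 = 219 + 20*I*sqrt(14)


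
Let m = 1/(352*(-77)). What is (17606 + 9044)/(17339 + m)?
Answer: 144464320/93991251 ≈ 1.5370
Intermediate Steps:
m = -1/27104 (m = 1/(-27104) = -1/27104 ≈ -3.6895e-5)
(17606 + 9044)/(17339 + m) = (17606 + 9044)/(17339 - 1/27104) = 26650/(469956255/27104) = 26650*(27104/469956255) = 144464320/93991251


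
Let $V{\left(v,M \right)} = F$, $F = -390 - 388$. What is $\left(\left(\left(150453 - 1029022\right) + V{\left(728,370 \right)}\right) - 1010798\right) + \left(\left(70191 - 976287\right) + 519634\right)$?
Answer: $-2276607$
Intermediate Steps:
$F = -778$ ($F = -390 - 388 = -778$)
$V{\left(v,M \right)} = -778$
$\left(\left(\left(150453 - 1029022\right) + V{\left(728,370 \right)}\right) - 1010798\right) + \left(\left(70191 - 976287\right) + 519634\right) = \left(\left(\left(150453 - 1029022\right) - 778\right) - 1010798\right) + \left(\left(70191 - 976287\right) + 519634\right) = \left(\left(-878569 - 778\right) - 1010798\right) + \left(-906096 + 519634\right) = \left(-879347 - 1010798\right) - 386462 = -1890145 - 386462 = -2276607$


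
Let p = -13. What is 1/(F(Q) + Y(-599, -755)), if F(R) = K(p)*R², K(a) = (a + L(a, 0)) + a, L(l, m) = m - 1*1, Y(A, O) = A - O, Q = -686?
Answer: -1/12705936 ≈ -7.8703e-8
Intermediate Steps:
L(l, m) = -1 + m (L(l, m) = m - 1 = -1 + m)
K(a) = -1 + 2*a (K(a) = (a + (-1 + 0)) + a = (a - 1) + a = (-1 + a) + a = -1 + 2*a)
F(R) = -27*R² (F(R) = (-1 + 2*(-13))*R² = (-1 - 26)*R² = -27*R²)
1/(F(Q) + Y(-599, -755)) = 1/(-27*(-686)² + (-599 - 1*(-755))) = 1/(-27*470596 + (-599 + 755)) = 1/(-12706092 + 156) = 1/(-12705936) = -1/12705936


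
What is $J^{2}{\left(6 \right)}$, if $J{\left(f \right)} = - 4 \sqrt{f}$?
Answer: $96$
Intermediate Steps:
$J^{2}{\left(6 \right)} = \left(- 4 \sqrt{6}\right)^{2} = 96$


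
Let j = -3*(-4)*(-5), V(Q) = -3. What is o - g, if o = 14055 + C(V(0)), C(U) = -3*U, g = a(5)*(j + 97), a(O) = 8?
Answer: 13768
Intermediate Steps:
j = -60 (j = 12*(-5) = -60)
g = 296 (g = 8*(-60 + 97) = 8*37 = 296)
o = 14064 (o = 14055 - 3*(-3) = 14055 + 9 = 14064)
o - g = 14064 - 1*296 = 14064 - 296 = 13768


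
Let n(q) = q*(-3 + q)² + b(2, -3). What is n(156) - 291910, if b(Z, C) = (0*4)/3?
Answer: 3359894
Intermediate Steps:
b(Z, C) = 0 (b(Z, C) = 0*(⅓) = 0)
n(q) = q*(-3 + q)² (n(q) = q*(-3 + q)² + 0 = q*(-3 + q)²)
n(156) - 291910 = 156*(-3 + 156)² - 291910 = 156*153² - 291910 = 156*23409 - 291910 = 3651804 - 291910 = 3359894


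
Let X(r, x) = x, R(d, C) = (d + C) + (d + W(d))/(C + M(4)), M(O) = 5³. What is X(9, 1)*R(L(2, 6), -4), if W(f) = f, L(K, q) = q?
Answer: 254/121 ≈ 2.0992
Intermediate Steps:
M(O) = 125
R(d, C) = C + d + 2*d/(125 + C) (R(d, C) = (d + C) + (d + d)/(C + 125) = (C + d) + (2*d)/(125 + C) = (C + d) + 2*d/(125 + C) = C + d + 2*d/(125 + C))
X(9, 1)*R(L(2, 6), -4) = 1*(((-4)² + 125*(-4) + 127*6 - 4*6)/(125 - 4)) = 1*((16 - 500 + 762 - 24)/121) = 1*((1/121)*254) = 1*(254/121) = 254/121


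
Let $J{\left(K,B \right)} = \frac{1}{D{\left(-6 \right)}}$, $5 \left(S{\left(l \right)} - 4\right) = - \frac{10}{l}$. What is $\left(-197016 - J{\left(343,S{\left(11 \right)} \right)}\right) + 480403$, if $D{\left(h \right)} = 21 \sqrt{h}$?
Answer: $283387 + \frac{i \sqrt{6}}{126} \approx 2.8339 \cdot 10^{5} + 0.01944 i$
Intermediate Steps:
$S{\left(l \right)} = 4 - \frac{2}{l}$ ($S{\left(l \right)} = 4 + \frac{\left(-10\right) \frac{1}{l}}{5} = 4 - \frac{2}{l}$)
$J{\left(K,B \right)} = - \frac{i \sqrt{6}}{126}$ ($J{\left(K,B \right)} = \frac{1}{21 \sqrt{-6}} = \frac{1}{21 i \sqrt{6}} = - \frac{i \sqrt{6}}{126}$)
$\left(-197016 - J{\left(343,S{\left(11 \right)} \right)}\right) + 480403 = \left(-197016 - - \frac{i \sqrt{6}}{126}\right) + 480403 = \left(-197016 + \frac{i \sqrt{6}}{126}\right) + 480403 = 283387 + \frac{i \sqrt{6}}{126}$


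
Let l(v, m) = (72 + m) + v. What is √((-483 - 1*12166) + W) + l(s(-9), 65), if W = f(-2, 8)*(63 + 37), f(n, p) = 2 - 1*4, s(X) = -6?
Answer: 131 + I*√12849 ≈ 131.0 + 113.35*I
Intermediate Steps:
l(v, m) = 72 + m + v
f(n, p) = -2 (f(n, p) = 2 - 4 = -2)
W = -200 (W = -2*(63 + 37) = -2*100 = -200)
√((-483 - 1*12166) + W) + l(s(-9), 65) = √((-483 - 1*12166) - 200) + (72 + 65 - 6) = √((-483 - 12166) - 200) + 131 = √(-12649 - 200) + 131 = √(-12849) + 131 = I*√12849 + 131 = 131 + I*√12849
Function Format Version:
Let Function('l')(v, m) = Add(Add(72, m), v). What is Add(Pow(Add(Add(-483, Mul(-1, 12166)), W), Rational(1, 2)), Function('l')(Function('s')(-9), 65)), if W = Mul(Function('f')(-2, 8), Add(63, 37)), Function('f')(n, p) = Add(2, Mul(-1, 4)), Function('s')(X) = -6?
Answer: Add(131, Mul(I, Pow(12849, Rational(1, 2)))) ≈ Add(131.00, Mul(113.35, I))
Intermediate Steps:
Function('l')(v, m) = Add(72, m, v)
Function('f')(n, p) = -2 (Function('f')(n, p) = Add(2, -4) = -2)
W = -200 (W = Mul(-2, Add(63, 37)) = Mul(-2, 100) = -200)
Add(Pow(Add(Add(-483, Mul(-1, 12166)), W), Rational(1, 2)), Function('l')(Function('s')(-9), 65)) = Add(Pow(Add(Add(-483, Mul(-1, 12166)), -200), Rational(1, 2)), Add(72, 65, -6)) = Add(Pow(Add(Add(-483, -12166), -200), Rational(1, 2)), 131) = Add(Pow(Add(-12649, -200), Rational(1, 2)), 131) = Add(Pow(-12849, Rational(1, 2)), 131) = Add(Mul(I, Pow(12849, Rational(1, 2))), 131) = Add(131, Mul(I, Pow(12849, Rational(1, 2))))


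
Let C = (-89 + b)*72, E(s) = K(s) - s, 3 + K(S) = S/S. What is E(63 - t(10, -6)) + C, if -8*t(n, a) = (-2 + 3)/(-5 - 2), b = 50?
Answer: -160887/56 ≈ -2873.0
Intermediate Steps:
K(S) = -2 (K(S) = -3 + S/S = -3 + 1 = -2)
t(n, a) = 1/56 (t(n, a) = -(-2 + 3)/(8*(-5 - 2)) = -1/(8*(-7)) = -(-1)/(8*7) = -⅛*(-⅐) = 1/56)
E(s) = -2 - s
C = -2808 (C = (-89 + 50)*72 = -39*72 = -2808)
E(63 - t(10, -6)) + C = (-2 - (63 - 1*1/56)) - 2808 = (-2 - (63 - 1/56)) - 2808 = (-2 - 1*3527/56) - 2808 = (-2 - 3527/56) - 2808 = -3639/56 - 2808 = -160887/56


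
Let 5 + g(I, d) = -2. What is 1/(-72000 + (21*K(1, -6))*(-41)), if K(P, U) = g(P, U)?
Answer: -1/65973 ≈ -1.5158e-5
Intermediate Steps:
g(I, d) = -7 (g(I, d) = -5 - 2 = -7)
K(P, U) = -7
1/(-72000 + (21*K(1, -6))*(-41)) = 1/(-72000 + (21*(-7))*(-41)) = 1/(-72000 - 147*(-41)) = 1/(-72000 + 6027) = 1/(-65973) = -1/65973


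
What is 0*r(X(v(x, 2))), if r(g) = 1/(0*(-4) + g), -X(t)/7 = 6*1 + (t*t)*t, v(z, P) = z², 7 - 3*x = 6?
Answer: 0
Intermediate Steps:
x = ⅓ (x = 7/3 - ⅓*6 = 7/3 - 2 = ⅓ ≈ 0.33333)
X(t) = -42 - 7*t³ (X(t) = -7*(6*1 + (t*t)*t) = -7*(6 + t²*t) = -7*(6 + t³) = -42 - 7*t³)
r(g) = 1/g (r(g) = 1/(0 + g) = 1/g)
0*r(X(v(x, 2))) = 0/(-42 - 7*((⅓)²)³) = 0/(-42 - 7*(⅑)³) = 0/(-42 - 7*1/729) = 0/(-42 - 7/729) = 0/(-30625/729) = 0*(-729/30625) = 0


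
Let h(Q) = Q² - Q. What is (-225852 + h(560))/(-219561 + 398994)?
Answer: 87188/179433 ≈ 0.48591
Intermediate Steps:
(-225852 + h(560))/(-219561 + 398994) = (-225852 + 560*(-1 + 560))/(-219561 + 398994) = (-225852 + 560*559)/179433 = (-225852 + 313040)*(1/179433) = 87188*(1/179433) = 87188/179433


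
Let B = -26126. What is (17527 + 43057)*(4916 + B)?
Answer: -1284986640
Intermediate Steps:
(17527 + 43057)*(4916 + B) = (17527 + 43057)*(4916 - 26126) = 60584*(-21210) = -1284986640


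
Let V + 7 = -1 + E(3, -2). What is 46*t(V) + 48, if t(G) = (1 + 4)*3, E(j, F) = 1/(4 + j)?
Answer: 738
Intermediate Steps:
V = -55/7 (V = -7 + (-1 + 1/(4 + 3)) = -7 + (-1 + 1/7) = -7 + (-1 + ⅐) = -7 - 6/7 = -55/7 ≈ -7.8571)
t(G) = 15 (t(G) = 5*3 = 15)
46*t(V) + 48 = 46*15 + 48 = 690 + 48 = 738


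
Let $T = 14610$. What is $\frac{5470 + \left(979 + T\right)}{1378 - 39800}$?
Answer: $- \frac{21059}{38422} \approx -0.5481$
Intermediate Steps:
$\frac{5470 + \left(979 + T\right)}{1378 - 39800} = \frac{5470 + \left(979 + 14610\right)}{1378 - 39800} = \frac{5470 + 15589}{-38422} = 21059 \left(- \frac{1}{38422}\right) = - \frac{21059}{38422}$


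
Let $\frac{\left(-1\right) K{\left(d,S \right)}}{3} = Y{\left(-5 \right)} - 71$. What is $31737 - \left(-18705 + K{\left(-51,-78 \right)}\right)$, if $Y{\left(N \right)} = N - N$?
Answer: $50229$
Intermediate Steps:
$Y{\left(N \right)} = 0$
$K{\left(d,S \right)} = 213$ ($K{\left(d,S \right)} = - 3 \left(0 - 71\right) = \left(-3\right) \left(-71\right) = 213$)
$31737 - \left(-18705 + K{\left(-51,-78 \right)}\right) = 31737 + \left(18705 - 213\right) = 31737 + 18492 = 50229$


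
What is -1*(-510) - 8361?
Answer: -7851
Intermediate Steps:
-1*(-510) - 8361 = 510 - 8361 = -7851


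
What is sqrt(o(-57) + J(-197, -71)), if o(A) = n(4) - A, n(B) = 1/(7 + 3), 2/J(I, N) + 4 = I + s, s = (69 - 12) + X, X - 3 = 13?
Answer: sqrt(91335)/40 ≈ 7.5554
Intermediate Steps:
X = 16 (X = 3 + 13 = 16)
s = 73 (s = (69 - 12) + 16 = 57 + 16 = 73)
J(I, N) = 2/(69 + I) (J(I, N) = 2/(-4 + (I + 73)) = 2/(-4 + (73 + I)) = 2/(69 + I))
n(B) = 1/10
o(A) = 1/10 - A
sqrt(o(-57) + J(-197, -71)) = sqrt((1/10 - 1*(-57)) + 2/(69 - 197)) = sqrt((1/10 + 57) + 2/(-128)) = sqrt(571/10 + 2*(-1/128)) = sqrt(571/10 - 1/64) = sqrt(18267/320) = sqrt(91335)/40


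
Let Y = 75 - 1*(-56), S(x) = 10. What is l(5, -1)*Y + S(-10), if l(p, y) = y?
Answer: -121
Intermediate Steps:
Y = 131 (Y = 75 + 56 = 131)
l(5, -1)*Y + S(-10) = -1*131 + 10 = -131 + 10 = -121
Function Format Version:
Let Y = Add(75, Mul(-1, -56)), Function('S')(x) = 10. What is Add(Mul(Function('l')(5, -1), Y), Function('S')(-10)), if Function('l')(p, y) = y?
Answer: -121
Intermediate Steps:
Y = 131 (Y = Add(75, 56) = 131)
Add(Mul(Function('l')(5, -1), Y), Function('S')(-10)) = Add(Mul(-1, 131), 10) = Add(-131, 10) = -121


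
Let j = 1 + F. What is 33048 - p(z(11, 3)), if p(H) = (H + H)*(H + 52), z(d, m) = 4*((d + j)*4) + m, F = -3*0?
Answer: -63282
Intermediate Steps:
F = 0
j = 1 (j = 1 + 0 = 1)
z(d, m) = 16 + m + 16*d (z(d, m) = 4*((d + 1)*4) + m = 4*((1 + d)*4) + m = 4*(4 + 4*d) + m = (16 + 16*d) + m = 16 + m + 16*d)
p(H) = 2*H*(52 + H) (p(H) = (2*H)*(52 + H) = 2*H*(52 + H))
33048 - p(z(11, 3)) = 33048 - 2*(16 + 3 + 16*11)*(52 + (16 + 3 + 16*11)) = 33048 - 2*(16 + 3 + 176)*(52 + (16 + 3 + 176)) = 33048 - 2*195*(52 + 195) = 33048 - 2*195*247 = 33048 - 1*96330 = 33048 - 96330 = -63282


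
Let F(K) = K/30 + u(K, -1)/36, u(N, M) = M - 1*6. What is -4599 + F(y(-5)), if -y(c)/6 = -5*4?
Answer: -165427/36 ≈ -4595.2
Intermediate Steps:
u(N, M) = -6 + M (u(N, M) = M - 6 = -6 + M)
y(c) = 120 (y(c) = -(-30)*4 = -6*(-20) = 120)
F(K) = -7/36 + K/30 (F(K) = K/30 + (-6 - 1)/36 = K*(1/30) - 7*1/36 = K/30 - 7/36 = -7/36 + K/30)
-4599 + F(y(-5)) = -4599 + (-7/36 + (1/30)*120) = -4599 + (-7/36 + 4) = -4599 + 137/36 = -165427/36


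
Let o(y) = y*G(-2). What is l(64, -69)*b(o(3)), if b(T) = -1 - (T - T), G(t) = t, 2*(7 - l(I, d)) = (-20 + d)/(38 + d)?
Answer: -345/62 ≈ -5.5645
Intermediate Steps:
l(I, d) = 7 - (-20 + d)/(2*(38 + d))
o(y) = -2*y (o(y) = y*(-2) = -2*y)
b(T) = -1 (b(T) = -1 - 1*0 = -1 + 0 = -1)
l(64, -69)*b(o(3)) = ((552 + 13*(-69))/(2*(38 - 69)))*(-1) = ((½)*(552 - 897)/(-31))*(-1) = ((½)*(-1/31)*(-345))*(-1) = (345/62)*(-1) = -345/62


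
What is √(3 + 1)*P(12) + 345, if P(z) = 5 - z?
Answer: 331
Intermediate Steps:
√(3 + 1)*P(12) + 345 = √(3 + 1)*(5 - 1*12) + 345 = √4*(5 - 12) + 345 = 2*(-7) + 345 = -14 + 345 = 331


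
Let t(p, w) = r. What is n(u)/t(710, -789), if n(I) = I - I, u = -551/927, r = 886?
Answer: 0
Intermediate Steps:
t(p, w) = 886
u = -551/927 (u = -551*1/927 = -551/927 ≈ -0.59439)
n(I) = 0
n(u)/t(710, -789) = 0/886 = 0*(1/886) = 0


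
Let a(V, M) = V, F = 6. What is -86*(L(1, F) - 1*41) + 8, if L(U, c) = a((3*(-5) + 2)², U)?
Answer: -11000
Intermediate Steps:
L(U, c) = 169 (L(U, c) = (3*(-5) + 2)² = (-15 + 2)² = (-13)² = 169)
-86*(L(1, F) - 1*41) + 8 = -86*(169 - 1*41) + 8 = -86*(169 - 41) + 8 = -86*128 + 8 = -11008 + 8 = -11000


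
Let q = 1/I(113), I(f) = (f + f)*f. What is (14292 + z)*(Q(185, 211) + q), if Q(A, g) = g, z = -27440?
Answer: -35424123906/12769 ≈ -2.7742e+6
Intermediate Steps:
I(f) = 2*f² (I(f) = (2*f)*f = 2*f²)
q = 1/25538 (q = 1/(2*113²) = 1/(2*12769) = 1/25538 ≈ 3.9157e-5)
(14292 + z)*(Q(185, 211) + q) = (14292 - 27440)*(211 + 1/25538) = -13148*5388519/25538 = -35424123906/12769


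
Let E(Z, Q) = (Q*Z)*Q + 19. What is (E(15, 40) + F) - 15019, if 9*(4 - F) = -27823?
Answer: 108859/9 ≈ 12095.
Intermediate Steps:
E(Z, Q) = 19 + Z*Q**2 (E(Z, Q) = Z*Q**2 + 19 = 19 + Z*Q**2)
F = 27859/9 (F = 4 - 1/9*(-27823) = 4 + 27823/9 = 27859/9 ≈ 3095.4)
(E(15, 40) + F) - 15019 = ((19 + 15*40**2) + 27859/9) - 15019 = ((19 + 15*1600) + 27859/9) - 15019 = ((19 + 24000) + 27859/9) - 15019 = (24019 + 27859/9) - 15019 = 244030/9 - 15019 = 108859/9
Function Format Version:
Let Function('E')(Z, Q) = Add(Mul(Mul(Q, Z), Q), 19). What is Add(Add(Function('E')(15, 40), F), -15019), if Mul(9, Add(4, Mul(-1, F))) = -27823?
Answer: Rational(108859, 9) ≈ 12095.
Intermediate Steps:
Function('E')(Z, Q) = Add(19, Mul(Z, Pow(Q, 2))) (Function('E')(Z, Q) = Add(Mul(Z, Pow(Q, 2)), 19) = Add(19, Mul(Z, Pow(Q, 2))))
F = Rational(27859, 9) (F = Add(4, Mul(Rational(-1, 9), -27823)) = Add(4, Rational(27823, 9)) = Rational(27859, 9) ≈ 3095.4)
Add(Add(Function('E')(15, 40), F), -15019) = Add(Add(Add(19, Mul(15, Pow(40, 2))), Rational(27859, 9)), -15019) = Add(Add(Add(19, Mul(15, 1600)), Rational(27859, 9)), -15019) = Add(Add(Add(19, 24000), Rational(27859, 9)), -15019) = Add(Add(24019, Rational(27859, 9)), -15019) = Add(Rational(244030, 9), -15019) = Rational(108859, 9)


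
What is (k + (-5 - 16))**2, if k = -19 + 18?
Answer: 484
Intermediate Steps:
k = -1
(k + (-5 - 16))**2 = (-1 + (-5 - 16))**2 = (-1 - 21)**2 = (-22)**2 = 484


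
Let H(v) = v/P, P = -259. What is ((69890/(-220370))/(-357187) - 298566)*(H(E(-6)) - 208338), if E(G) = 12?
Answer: 18115852539221061804630/291239207003 ≈ 6.2203e+10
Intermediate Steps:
H(v) = -v/259 (H(v) = v/(-259) = v*(-1/259) = -v/259)
((69890/(-220370))/(-357187) - 298566)*(H(E(-6)) - 208338) = ((69890/(-220370))/(-357187) - 298566)*(-1/259*12 - 208338) = ((69890*(-1/220370))*(-1/357187) - 298566)*(-12/259 - 208338) = (-6989/22037*(-1/357187) - 298566)*(-53959554/259) = (6989/7871329919 - 298566)*(-53959554/259) = -2350111488589165/7871329919*(-53959554/259) = 18115852539221061804630/291239207003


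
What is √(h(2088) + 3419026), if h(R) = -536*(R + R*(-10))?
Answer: √13491538 ≈ 3673.1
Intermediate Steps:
h(R) = 4824*R (h(R) = -536*(R - 10*R) = -(-4824)*R = 4824*R)
√(h(2088) + 3419026) = √(4824*2088 + 3419026) = √(10072512 + 3419026) = √13491538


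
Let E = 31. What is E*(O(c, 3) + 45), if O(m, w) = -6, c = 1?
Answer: 1209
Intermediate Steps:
E*(O(c, 3) + 45) = 31*(-6 + 45) = 31*39 = 1209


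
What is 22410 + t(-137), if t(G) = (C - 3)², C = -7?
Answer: 22510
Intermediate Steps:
t(G) = 100 (t(G) = (-7 - 3)² = (-10)² = 100)
22410 + t(-137) = 22410 + 100 = 22510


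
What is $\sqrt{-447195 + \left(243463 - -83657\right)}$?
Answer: $5 i \sqrt{4803} \approx 346.52 i$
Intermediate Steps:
$\sqrt{-447195 + \left(243463 - -83657\right)} = \sqrt{-447195 + \left(243463 + 83657\right)} = \sqrt{-447195 + 327120} = \sqrt{-120075} = 5 i \sqrt{4803}$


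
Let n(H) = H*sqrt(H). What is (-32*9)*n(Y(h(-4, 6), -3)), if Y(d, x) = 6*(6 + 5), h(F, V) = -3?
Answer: -19008*sqrt(66) ≈ -1.5442e+5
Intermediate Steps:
Y(d, x) = 66 (Y(d, x) = 6*11 = 66)
n(H) = H**(3/2)
(-32*9)*n(Y(h(-4, 6), -3)) = (-32*9)*66**(3/2) = -19008*sqrt(66)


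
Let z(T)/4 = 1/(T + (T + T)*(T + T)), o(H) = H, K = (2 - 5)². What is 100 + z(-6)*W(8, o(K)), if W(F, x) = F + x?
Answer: 6934/69 ≈ 100.49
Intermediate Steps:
K = 9 (K = (-3)² = 9)
z(T) = 4/(T + 4*T²) (z(T) = 4/(T + (T + T)*(T + T)) = 4/(T + (2*T)*(2*T)) = 4/(T + 4*T²))
100 + z(-6)*W(8, o(K)) = 100 + (4/(-6*(1 + 4*(-6))))*(8 + 9) = 100 + (4*(-⅙)/(1 - 24))*17 = 100 + (4*(-⅙)/(-23))*17 = 100 + (4*(-⅙)*(-1/23))*17 = 100 + (2/69)*17 = 100 + 34/69 = 6934/69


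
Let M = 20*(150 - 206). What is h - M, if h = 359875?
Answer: 360995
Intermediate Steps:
M = -1120 (M = 20*(-56) = -1120)
h - M = 359875 - 1*(-1120) = 359875 + 1120 = 360995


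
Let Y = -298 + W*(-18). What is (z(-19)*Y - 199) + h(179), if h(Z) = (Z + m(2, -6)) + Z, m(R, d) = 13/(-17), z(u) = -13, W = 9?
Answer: 104350/17 ≈ 6138.2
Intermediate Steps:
m(R, d) = -13/17 (m(R, d) = 13*(-1/17) = -13/17)
Y = -460 (Y = -298 + 9*(-18) = -298 - 162 = -460)
h(Z) = -13/17 + 2*Z (h(Z) = (Z - 13/17) + Z = (-13/17 + Z) + Z = -13/17 + 2*Z)
(z(-19)*Y - 199) + h(179) = (-13*(-460) - 199) + (-13/17 + 2*179) = (5980 - 199) + (-13/17 + 358) = 5781 + 6073/17 = 104350/17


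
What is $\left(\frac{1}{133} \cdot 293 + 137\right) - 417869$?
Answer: $- \frac{55558063}{133} \approx -4.1773 \cdot 10^{5}$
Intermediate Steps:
$\left(\frac{1}{133} \cdot 293 + 137\right) - 417869 = \left(\frac{293}{133} + 137\right) - 417869 = \frac{18514}{133} - 417869 = - \frac{55558063}{133}$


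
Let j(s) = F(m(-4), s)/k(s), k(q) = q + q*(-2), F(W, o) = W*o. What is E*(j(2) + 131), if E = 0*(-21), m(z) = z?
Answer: 0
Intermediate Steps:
E = 0
k(q) = -q (k(q) = q - 2*q = -q)
j(s) = 4 (j(s) = (-4*s)/((-s)) = (-4*s)*(-1/s) = 4)
E*(j(2) + 131) = 0*(4 + 131) = 0*135 = 0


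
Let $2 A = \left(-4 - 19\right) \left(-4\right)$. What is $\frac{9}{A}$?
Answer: $\frac{9}{46} \approx 0.19565$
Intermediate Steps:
$A = 46$ ($A = \frac{\left(-4 - 19\right) \left(-4\right)}{2} = \frac{\left(-23\right) \left(-4\right)}{2} = \frac{1}{2} \cdot 92 = 46$)
$\frac{9}{A} = \frac{9}{46}$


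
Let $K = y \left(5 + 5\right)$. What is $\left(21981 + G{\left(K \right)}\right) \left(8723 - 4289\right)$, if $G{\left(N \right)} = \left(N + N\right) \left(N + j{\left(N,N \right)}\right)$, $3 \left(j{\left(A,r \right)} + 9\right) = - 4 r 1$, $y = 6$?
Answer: $82033434$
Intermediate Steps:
$K = 60$ ($K = 6 \left(5 + 5\right) = 6 \cdot 10 = 60$)
$j{\left(A,r \right)} = -9 - \frac{4 r}{3}$ ($j{\left(A,r \right)} = -9 + \frac{- 4 r 1}{3} = -9 + \frac{\left(-4\right) r}{3} = -9 - \frac{4 r}{3}$)
$G{\left(N \right)} = 2 N \left(-9 - \frac{N}{3}\right)$ ($G{\left(N \right)} = \left(N + N\right) \left(N - \left(9 + \frac{4 N}{3}\right)\right) = 2 N \left(-9 - \frac{N}{3}\right)$)
$\left(21981 + G{\left(K \right)}\right) \left(8723 - 4289\right) = \left(21981 + \frac{2}{3} \cdot 60 \left(-27 - 60\right)\right) \left(8723 - 4289\right) = \left(21981 + \frac{2}{3} \cdot 60 \left(-27 - 60\right)\right) 4434 = \left(21981 + \frac{2}{3} \cdot 60 \left(-87\right)\right) 4434 = \left(21981 - 3480\right) 4434 = 18501 \cdot 4434 = 82033434$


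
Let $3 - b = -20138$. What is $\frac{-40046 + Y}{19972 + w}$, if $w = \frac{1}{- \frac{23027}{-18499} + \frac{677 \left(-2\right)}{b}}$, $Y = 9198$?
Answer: $- \frac{13534225638528}{8762871111851} \approx -1.5445$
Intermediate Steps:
$b = 20141$ ($b = 3 - -20138 = 3 + 20138 = 20141$)
$w = \frac{372588359}{438739161}$ ($w = \frac{1}{- \frac{23027}{-18499} + \frac{677 \left(-2\right)}{20141}} = \frac{1}{\left(-23027\right) \left(- \frac{1}{18499}\right) - \frac{1354}{20141}} = \frac{1}{\frac{23027}{18499} - \frac{1354}{20141}} = \frac{1}{\frac{438739161}{372588359}} = \frac{372588359}{438739161} \approx 0.84923$)
$\frac{-40046 + Y}{19972 + w} = \frac{-40046 + 9198}{19972 + \frac{372588359}{438739161}} = - \frac{30848}{\frac{8762871111851}{438739161}} = \left(-30848\right) \frac{438739161}{8762871111851} = - \frac{13534225638528}{8762871111851}$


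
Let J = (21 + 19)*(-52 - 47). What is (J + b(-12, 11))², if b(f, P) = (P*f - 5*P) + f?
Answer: 17297281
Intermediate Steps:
b(f, P) = f - 5*P + P*f (b(f, P) = (-5*P + P*f) + f = f - 5*P + P*f)
J = -3960 (J = 40*(-99) = -3960)
(J + b(-12, 11))² = (-3960 + (-12 - 5*11 + 11*(-12)))² = (-3960 + (-12 - 55 - 132))² = (-3960 - 199)² = (-4159)² = 17297281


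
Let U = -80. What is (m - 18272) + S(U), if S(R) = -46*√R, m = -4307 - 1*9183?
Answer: -31762 - 184*I*√5 ≈ -31762.0 - 411.44*I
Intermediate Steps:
m = -13490 (m = -4307 - 9183 = -13490)
(m - 18272) + S(U) = (-13490 - 18272) - 184*I*√5 = -31762 - 184*I*√5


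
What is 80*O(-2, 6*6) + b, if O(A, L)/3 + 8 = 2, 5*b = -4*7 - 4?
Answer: -7232/5 ≈ -1446.4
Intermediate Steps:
b = -32/5 (b = (-4*7 - 4)/5 = (-28 - 4)/5 = (1/5)*(-32) = -32/5 ≈ -6.4000)
O(A, L) = -18 (O(A, L) = -24 + 3*2 = -24 + 6 = -18)
80*O(-2, 6*6) + b = 80*(-18) - 32/5 = -1440 - 32/5 = -7232/5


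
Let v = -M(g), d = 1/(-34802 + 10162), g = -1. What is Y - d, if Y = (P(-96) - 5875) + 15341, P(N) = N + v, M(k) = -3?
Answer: 230950721/24640 ≈ 9373.0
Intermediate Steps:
d = -1/24640 (d = 1/(-24640) = -1/24640 ≈ -4.0584e-5)
v = 3 (v = -1*(-3) = 3)
P(N) = 3 + N (P(N) = N + 3 = 3 + N)
Y = 9373 (Y = ((3 - 96) - 5875) + 15341 = (-93 - 5875) + 15341 = -5968 + 15341 = 9373)
Y - d = 9373 - 1*(-1/24640) = 9373 + 1/24640 = 230950721/24640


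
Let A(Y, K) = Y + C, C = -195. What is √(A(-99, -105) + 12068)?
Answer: 29*√14 ≈ 108.51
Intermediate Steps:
A(Y, K) = -195 + Y (A(Y, K) = Y - 195 = -195 + Y)
√(A(-99, -105) + 12068) = √((-195 - 99) + 12068) = √(-294 + 12068) = √11774 = 29*√14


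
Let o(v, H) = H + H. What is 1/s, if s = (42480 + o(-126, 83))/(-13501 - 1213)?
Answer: -7357/21323 ≈ -0.34503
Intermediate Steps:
o(v, H) = 2*H
s = -21323/7357 (s = (42480 + 2*83)/(-13501 - 1213) = (42480 + 166)/(-14714) = 42646*(-1/14714) = -21323/7357 ≈ -2.8983)
1/s = 1/(-21323/7357) = -7357/21323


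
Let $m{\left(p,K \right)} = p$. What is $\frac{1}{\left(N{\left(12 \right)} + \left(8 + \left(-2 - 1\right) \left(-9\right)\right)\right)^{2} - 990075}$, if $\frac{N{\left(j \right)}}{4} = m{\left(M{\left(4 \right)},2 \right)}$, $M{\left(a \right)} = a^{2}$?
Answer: $- \frac{1}{980274} \approx -1.0201 \cdot 10^{-6}$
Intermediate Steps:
$N{\left(j \right)} = 64$ ($N{\left(j \right)} = 4 \cdot 4^{2} = 4 \cdot 16 = 64$)
$\frac{1}{\left(N{\left(12 \right)} + \left(8 + \left(-2 - 1\right) \left(-9\right)\right)\right)^{2} - 990075} = \frac{1}{\left(64 + \left(8 + \left(-2 - 1\right) \left(-9\right)\right)\right)^{2} - 990075} = \frac{1}{\left(64 + \left(8 - -27\right)\right)^{2} - 990075} = \frac{1}{\left(64 + \left(8 + 27\right)\right)^{2} - 990075} = \frac{1}{\left(64 + 35\right)^{2} - 990075} = \frac{1}{99^{2} - 990075} = \frac{1}{9801 - 990075} = \frac{1}{-980274} = - \frac{1}{980274}$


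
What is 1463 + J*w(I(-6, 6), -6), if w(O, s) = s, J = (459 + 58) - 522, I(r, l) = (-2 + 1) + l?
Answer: 1493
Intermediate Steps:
I(r, l) = -1 + l
J = -5 (J = 517 - 522 = -5)
1463 + J*w(I(-6, 6), -6) = 1463 - 5*(-6) = 1463 + 30 = 1493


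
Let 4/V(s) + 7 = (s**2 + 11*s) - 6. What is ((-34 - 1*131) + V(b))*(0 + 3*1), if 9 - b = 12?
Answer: -18327/37 ≈ -495.32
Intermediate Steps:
b = -3 (b = 9 - 1*12 = 9 - 12 = -3)
V(s) = 4/(-13 + s**2 + 11*s) (V(s) = 4/(-7 + ((s**2 + 11*s) - 6)) = 4/(-7 + (-6 + s**2 + 11*s)) = 4/(-13 + s**2 + 11*s))
((-34 - 1*131) + V(b))*(0 + 3*1) = ((-34 - 1*131) + 4/(-13 + (-3)**2 + 11*(-3)))*(0 + 3*1) = ((-34 - 131) + 4/(-13 + 9 - 33))*(0 + 3) = (-165 + 4/(-37))*3 = (-165 + 4*(-1/37))*3 = (-165 - 4/37)*3 = -6109/37*3 = -18327/37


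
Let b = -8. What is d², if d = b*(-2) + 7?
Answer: 529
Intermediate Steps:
d = 23 (d = -8*(-2) + 7 = 16 + 7 = 23)
d² = 23² = 529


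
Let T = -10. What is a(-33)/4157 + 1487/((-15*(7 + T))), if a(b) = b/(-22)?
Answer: 12363053/374130 ≈ 33.045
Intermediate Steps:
a(b) = -b/22 (a(b) = b*(-1/22) = -b/22)
a(-33)/4157 + 1487/((-15*(7 + T))) = -1/22*(-33)/4157 + 1487/((-15*(7 - 10))) = (3/2)*(1/4157) + 1487/((-15*(-3))) = 3/8314 + 1487/45 = 12363053/374130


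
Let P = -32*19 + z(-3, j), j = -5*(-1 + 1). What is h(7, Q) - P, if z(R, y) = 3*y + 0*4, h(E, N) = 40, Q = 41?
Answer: 648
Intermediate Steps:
j = 0 (j = -5*0 = 0)
z(R, y) = 3*y (z(R, y) = 3*y + 0 = 3*y)
P = -608 (P = -32*19 + 3*0 = -608 + 0 = -608)
h(7, Q) - P = 40 - 1*(-608) = 40 + 608 = 648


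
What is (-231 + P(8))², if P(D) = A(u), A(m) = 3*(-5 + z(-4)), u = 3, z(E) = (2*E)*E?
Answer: 22500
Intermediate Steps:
z(E) = 2*E²
A(m) = 81 (A(m) = 3*(-5 + 2*(-4)²) = 3*(-5 + 2*16) = 3*(-5 + 32) = 3*27 = 81)
P(D) = 81
(-231 + P(8))² = (-231 + 81)² = (-150)² = 22500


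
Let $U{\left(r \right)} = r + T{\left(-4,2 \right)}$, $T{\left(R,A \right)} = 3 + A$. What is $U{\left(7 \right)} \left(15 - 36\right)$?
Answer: $-252$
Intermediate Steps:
$U{\left(r \right)} = 5 + r$ ($U{\left(r \right)} = r + \left(3 + 2\right) = r + 5 = 5 + r$)
$U{\left(7 \right)} \left(15 - 36\right) = \left(5 + 7\right) \left(15 - 36\right) = 12 \left(-21\right) = -252$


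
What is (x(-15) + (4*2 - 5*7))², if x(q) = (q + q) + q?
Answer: 5184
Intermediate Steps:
x(q) = 3*q (x(q) = 2*q + q = 3*q)
(x(-15) + (4*2 - 5*7))² = (3*(-15) + (4*2 - 5*7))² = (-45 + (8 - 35))² = (-45 - 27)² = (-72)² = 5184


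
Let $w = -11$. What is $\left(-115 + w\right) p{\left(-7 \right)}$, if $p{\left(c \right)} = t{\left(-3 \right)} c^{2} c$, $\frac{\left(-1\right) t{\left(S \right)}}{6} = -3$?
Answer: $777924$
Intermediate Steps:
$t{\left(S \right)} = 18$ ($t{\left(S \right)} = \left(-6\right) \left(-3\right) = 18$)
$p{\left(c \right)} = 18 c^{3}$ ($p{\left(c \right)} = 18 c^{2} c = 18 c^{3}$)
$\left(-115 + w\right) p{\left(-7 \right)} = \left(-115 - 11\right) 18 \left(-7\right)^{3} = - 126 \cdot 18 \left(-343\right) = \left(-126\right) \left(-6174\right) = 777924$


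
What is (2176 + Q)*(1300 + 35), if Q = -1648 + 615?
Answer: 1525905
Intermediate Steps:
Q = -1033
(2176 + Q)*(1300 + 35) = (2176 - 1033)*(1300 + 35) = 1143*1335 = 1525905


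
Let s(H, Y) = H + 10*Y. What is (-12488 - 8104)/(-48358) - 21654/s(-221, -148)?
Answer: 20040206/1523277 ≈ 13.156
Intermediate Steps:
(-12488 - 8104)/(-48358) - 21654/s(-221, -148) = (-12488 - 8104)/(-48358) - 21654/(-221 + 10*(-148)) = -20592*(-1/48358) - 21654/(-221 - 1480) = 10296/24179 - 21654/(-1701) = 10296/24179 - 21654*(-1/1701) = 10296/24179 + 802/63 = 20040206/1523277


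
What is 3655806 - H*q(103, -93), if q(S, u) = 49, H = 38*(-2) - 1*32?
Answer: 3661098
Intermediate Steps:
H = -108 (H = -76 - 32 = -108)
3655806 - H*q(103, -93) = 3655806 - (-108)*49 = 3655806 - 1*(-5292) = 3655806 + 5292 = 3661098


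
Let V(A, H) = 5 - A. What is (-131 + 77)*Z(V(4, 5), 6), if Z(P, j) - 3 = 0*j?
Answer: -162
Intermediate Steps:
Z(P, j) = 3 (Z(P, j) = 3 + 0*j = 3 + 0 = 3)
(-131 + 77)*Z(V(4, 5), 6) = (-131 + 77)*3 = -54*3 = -162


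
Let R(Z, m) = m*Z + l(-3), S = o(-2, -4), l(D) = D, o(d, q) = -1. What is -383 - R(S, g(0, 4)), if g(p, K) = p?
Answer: -380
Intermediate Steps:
S = -1
R(Z, m) = -3 + Z*m (R(Z, m) = m*Z - 3 = Z*m - 3 = -3 + Z*m)
-383 - R(S, g(0, 4)) = -383 - (-3 - 1*0) = -383 - (-3 + 0) = -383 - 1*(-3) = -383 + 3 = -380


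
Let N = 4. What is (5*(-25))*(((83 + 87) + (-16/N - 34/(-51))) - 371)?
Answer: 76625/3 ≈ 25542.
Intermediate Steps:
(5*(-25))*(((83 + 87) + (-16/N - 34/(-51))) - 371) = (5*(-25))*(((83 + 87) + (-16/4 - 34/(-51))) - 371) = -125*((170 + (-16*¼ - 34*(-1/51))) - 371) = -125*((170 + (-4 + ⅔)) - 371) = -125*((170 - 10/3) - 371) = -125*(500/3 - 371) = -125*(-613/3) = 76625/3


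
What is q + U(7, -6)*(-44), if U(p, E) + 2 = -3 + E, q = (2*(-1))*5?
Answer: 474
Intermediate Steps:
q = -10 (q = -2*5 = -10)
U(p, E) = -5 + E (U(p, E) = -2 + (-3 + E) = -5 + E)
q + U(7, -6)*(-44) = -10 + (-5 - 6)*(-44) = -10 - 11*(-44) = -10 + 484 = 474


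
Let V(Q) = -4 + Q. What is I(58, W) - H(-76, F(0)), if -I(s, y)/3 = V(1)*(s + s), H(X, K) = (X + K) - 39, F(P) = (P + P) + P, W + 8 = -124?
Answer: 1159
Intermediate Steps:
W = -132 (W = -8 - 124 = -132)
F(P) = 3*P (F(P) = 2*P + P = 3*P)
H(X, K) = -39 + K + X (H(X, K) = (K + X) - 39 = -39 + K + X)
I(s, y) = 18*s (I(s, y) = -3*(-4 + 1)*(s + s) = -(-9)*2*s = -(-18)*s = 18*s)
I(58, W) - H(-76, F(0)) = 18*58 - (-39 + 3*0 - 76) = 1044 - (-39 + 0 - 76) = 1044 - 1*(-115) = 1044 + 115 = 1159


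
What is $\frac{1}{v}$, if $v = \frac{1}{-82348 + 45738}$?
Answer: $-36610$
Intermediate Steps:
$v = - \frac{1}{36610}$ ($v = \frac{1}{-36610} = - \frac{1}{36610} \approx -2.7315 \cdot 10^{-5}$)
$\frac{1}{v} = \frac{1}{- \frac{1}{36610}} = -36610$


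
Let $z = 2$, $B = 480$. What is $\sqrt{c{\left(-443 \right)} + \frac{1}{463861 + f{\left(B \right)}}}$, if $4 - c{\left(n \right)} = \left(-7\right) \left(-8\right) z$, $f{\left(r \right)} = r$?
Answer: $\frac{i \sqrt{23286156478007}}{464341} \approx 10.392 i$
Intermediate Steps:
$c{\left(n \right)} = -108$ ($c{\left(n \right)} = 4 - \left(-7\right) \left(-8\right) 2 = 4 - 56 \cdot 2 = 4 - 112 = -108$)
$\sqrt{c{\left(-443 \right)} + \frac{1}{463861 + f{\left(B \right)}}} = \sqrt{-108 + \frac{1}{463861 + 480}} = \sqrt{-108 + \frac{1}{464341}} = \sqrt{- \frac{50148827}{464341}} = \frac{i \sqrt{23286156478007}}{464341}$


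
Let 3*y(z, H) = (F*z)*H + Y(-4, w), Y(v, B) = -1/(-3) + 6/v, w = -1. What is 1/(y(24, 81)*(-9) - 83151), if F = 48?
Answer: -2/726167 ≈ -2.7542e-6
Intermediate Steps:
Y(v, B) = ⅓ + 6/v (Y(v, B) = -1*(-⅓) + 6/v = ⅓ + 6/v)
y(z, H) = -7/18 + 16*H*z (y(z, H) = ((48*z)*H + (⅓)*(18 - 4)/(-4))/3 = (48*H*z + (⅓)*(-¼)*14)/3 = (48*H*z - 7/6)/3 = (-7/6 + 48*H*z)/3 = -7/18 + 16*H*z)
1/(y(24, 81)*(-9) - 83151) = 1/((-7/18 + 16*81*24)*(-9) - 83151) = 1/((-7/18 + 31104)*(-9) - 83151) = 1/((559865/18)*(-9) - 83151) = 1/(-559865/2 - 83151) = 1/(-726167/2) = -2/726167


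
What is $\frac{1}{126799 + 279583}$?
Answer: $\frac{1}{406382} \approx 2.4607 \cdot 10^{-6}$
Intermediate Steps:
$\frac{1}{126799 + 279583} = \frac{1}{406382}$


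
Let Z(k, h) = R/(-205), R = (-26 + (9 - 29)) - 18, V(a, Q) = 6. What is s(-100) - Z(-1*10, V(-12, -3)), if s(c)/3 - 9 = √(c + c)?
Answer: 5471/205 + 30*I*√2 ≈ 26.688 + 42.426*I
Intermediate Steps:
R = -64 (R = (-26 - 20) - 18 = -46 - 18 = -64)
s(c) = 27 + 3*√2*√c (s(c) = 27 + 3*√(c + c) = 27 + 3*√(2*c) = 27 + 3*(√2*√c) = 27 + 3*√2*√c)
Z(k, h) = 64/205 (Z(k, h) = -64/(-205) = -64*(-1/205) = 64/205)
s(-100) - Z(-1*10, V(-12, -3)) = (27 + 3*√2*√(-100)) - 1*64/205 = (27 + 3*√2*(10*I)) - 64/205 = (27 + 30*I*√2) - 64/205 = 5471/205 + 30*I*√2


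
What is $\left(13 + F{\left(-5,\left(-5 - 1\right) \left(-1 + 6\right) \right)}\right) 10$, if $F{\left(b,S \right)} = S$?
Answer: $-170$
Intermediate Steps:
$\left(13 + F{\left(-5,\left(-5 - 1\right) \left(-1 + 6\right) \right)}\right) 10 = \left(13 + \left(-5 - 1\right) \left(-1 + 6\right)\right) 10 = \left(13 - 30\right) 10 = \left(-17\right) 10 = -170$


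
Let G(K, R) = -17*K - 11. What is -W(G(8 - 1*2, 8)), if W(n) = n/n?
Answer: -1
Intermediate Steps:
G(K, R) = -11 - 17*K
W(n) = 1
-W(G(8 - 1*2, 8)) = -1*1 = -1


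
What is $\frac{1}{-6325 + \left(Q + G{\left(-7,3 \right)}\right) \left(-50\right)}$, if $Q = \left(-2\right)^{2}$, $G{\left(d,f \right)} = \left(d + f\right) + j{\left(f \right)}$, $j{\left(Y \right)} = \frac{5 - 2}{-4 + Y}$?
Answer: $- \frac{1}{6175} \approx -0.00016194$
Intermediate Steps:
$j{\left(Y \right)} = \frac{3}{-4 + Y}$
$G{\left(d,f \right)} = d + f + \frac{3}{-4 + f}$ ($G{\left(d,f \right)} = \left(d + f\right) + \frac{3}{-4 + f} = d + f + \frac{3}{-4 + f}$)
$Q = 4$
$\frac{1}{-6325 + \left(Q + G{\left(-7,3 \right)}\right) \left(-50\right)} = \frac{1}{-6325 + \left(4 + \frac{3 + \left(-4 + 3\right) \left(-7 + 3\right)}{-4 + 3}\right) \left(-50\right)} = \frac{1}{-6325 + \left(4 + \frac{3 - -4}{-1}\right) \left(-50\right)} = \frac{1}{-6325 + \left(4 - \left(3 + 4\right)\right) \left(-50\right)} = \frac{1}{-6325 + \left(4 - 7\right) \left(-50\right)} = \frac{1}{-6325 - -150} = \frac{1}{-6325 + 150} = \frac{1}{-6175} = - \frac{1}{6175}$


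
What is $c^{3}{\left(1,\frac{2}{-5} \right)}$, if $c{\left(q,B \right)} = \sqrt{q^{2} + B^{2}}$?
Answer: $\frac{29 \sqrt{29}}{125} \approx 1.2494$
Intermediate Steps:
$c{\left(q,B \right)} = \sqrt{B^{2} + q^{2}}$
$c^{3}{\left(1,\frac{2}{-5} \right)} = \left(\sqrt{\left(\frac{2}{-5}\right)^{2} + 1^{2}}\right)^{3} = \left(\sqrt{\left(2 \left(- \frac{1}{5}\right)\right)^{2} + 1}\right)^{3} = \left(\sqrt{\left(- \frac{2}{5}\right)^{2} + 1}\right)^{3} = \left(\sqrt{\frac{4}{25} + 1}\right)^{3} = \left(\sqrt{\frac{29}{25}}\right)^{3} = \left(\frac{\sqrt{29}}{5}\right)^{3} = \frac{29 \sqrt{29}}{125}$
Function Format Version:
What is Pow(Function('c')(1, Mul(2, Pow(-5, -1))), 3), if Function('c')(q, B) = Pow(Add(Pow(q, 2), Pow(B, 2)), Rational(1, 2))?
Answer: Mul(Rational(29, 125), Pow(29, Rational(1, 2))) ≈ 1.2494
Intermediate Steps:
Function('c')(q, B) = Pow(Add(Pow(B, 2), Pow(q, 2)), Rational(1, 2))
Pow(Function('c')(1, Mul(2, Pow(-5, -1))), 3) = Pow(Pow(Add(Pow(Mul(2, Pow(-5, -1)), 2), Pow(1, 2)), Rational(1, 2)), 3) = Pow(Pow(Add(Pow(Mul(2, Rational(-1, 5)), 2), 1), Rational(1, 2)), 3) = Pow(Pow(Add(Pow(Rational(-2, 5), 2), 1), Rational(1, 2)), 3) = Pow(Pow(Add(Rational(4, 25), 1), Rational(1, 2)), 3) = Pow(Pow(Rational(29, 25), Rational(1, 2)), 3) = Pow(Mul(Rational(1, 5), Pow(29, Rational(1, 2))), 3) = Mul(Rational(29, 125), Pow(29, Rational(1, 2)))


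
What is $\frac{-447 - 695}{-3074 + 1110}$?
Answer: $\frac{571}{982} \approx 0.58147$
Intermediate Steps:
$\frac{-447 - 695}{-3074 + 1110} = - \frac{1142}{-1964} = \left(-1142\right) \left(- \frac{1}{1964}\right) = \frac{571}{982}$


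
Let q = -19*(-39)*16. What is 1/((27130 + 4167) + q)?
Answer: 1/43153 ≈ 2.3173e-5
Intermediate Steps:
q = 11856 (q = 741*16 = 11856)
1/((27130 + 4167) + q) = 1/((27130 + 4167) + 11856) = 1/(31297 + 11856) = 1/43153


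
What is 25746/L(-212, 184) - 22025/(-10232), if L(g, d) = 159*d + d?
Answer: 56990567/18826880 ≈ 3.0271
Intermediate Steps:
L(g, d) = 160*d
25746/L(-212, 184) - 22025/(-10232) = 25746/((160*184)) - 22025/(-10232) = 25746/29440 - 22025*(-1/10232) = 25746*(1/29440) + 22025/10232 = 12873/14720 + 22025/10232 = 56990567/18826880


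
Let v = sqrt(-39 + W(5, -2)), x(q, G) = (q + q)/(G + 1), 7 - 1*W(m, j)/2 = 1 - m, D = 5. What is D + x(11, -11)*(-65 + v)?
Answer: 148 - 11*I*sqrt(17)/5 ≈ 148.0 - 9.0708*I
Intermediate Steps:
W(m, j) = 12 + 2*m (W(m, j) = 14 - 2*(1 - m) = 14 + (-2 + 2*m) = 12 + 2*m)
x(q, G) = 2*q/(1 + G) (x(q, G) = (2*q)/(1 + G) = 2*q/(1 + G))
v = I*sqrt(17) (v = sqrt(-39 + (12 + 2*5)) = sqrt(-39 + (12 + 10)) = sqrt(-39 + 22) = sqrt(-17) = I*sqrt(17) ≈ 4.1231*I)
D + x(11, -11)*(-65 + v) = 5 + (2*11/(1 - 11))*(-65 + I*sqrt(17)) = 5 + (2*11/(-10))*(-65 + I*sqrt(17)) = 5 + (2*11*(-1/10))*(-65 + I*sqrt(17)) = 5 - 11*(-65 + I*sqrt(17))/5 = 5 + (143 - 11*I*sqrt(17)/5) = 148 - 11*I*sqrt(17)/5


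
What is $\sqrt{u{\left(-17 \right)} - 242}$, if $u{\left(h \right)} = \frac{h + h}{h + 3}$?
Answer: $\frac{i \sqrt{11739}}{7} \approx 15.478 i$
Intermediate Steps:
$u{\left(h \right)} = \frac{2 h}{3 + h}$
$\sqrt{u{\left(-17 \right)} - 242} = \sqrt{2 \left(-17\right) \frac{1}{3 - 17} - 242} = \sqrt{2 \left(-17\right) \frac{1}{-14} - 242} = \sqrt{2 \left(-17\right) \left(- \frac{1}{14}\right) - 242} = \sqrt{\frac{17}{7} - 242} = \sqrt{- \frac{1677}{7}} = \frac{i \sqrt{11739}}{7}$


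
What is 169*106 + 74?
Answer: 17988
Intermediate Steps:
169*106 + 74 = 17914 + 74 = 17988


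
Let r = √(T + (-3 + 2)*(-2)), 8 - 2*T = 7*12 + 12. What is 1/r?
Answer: -I*√42/42 ≈ -0.1543*I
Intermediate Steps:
T = -44 (T = 4 - (7*12 + 12)/2 = 4 - (84 + 12)/2 = 4 - ½*96 = 4 - 48 = -44)
r = I*√42 (r = √(-44 + (-3 + 2)*(-2)) = √(-44 - 1*(-2)) = √(-44 + 2) = √(-42) = I*√42 ≈ 6.4807*I)
1/r = 1/(I*√42) = -I*√42/42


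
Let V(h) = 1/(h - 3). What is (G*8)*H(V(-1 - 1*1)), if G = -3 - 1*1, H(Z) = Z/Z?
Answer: -32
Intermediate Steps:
V(h) = 1/(-3 + h)
H(Z) = 1
G = -4 (G = -3 - 1 = -4)
(G*8)*H(V(-1 - 1*1)) = -4*8*1 = -32*1 = -32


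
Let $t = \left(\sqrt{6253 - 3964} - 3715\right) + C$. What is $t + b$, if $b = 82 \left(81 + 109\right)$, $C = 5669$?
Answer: $17534 + \sqrt{2289} \approx 17582.0$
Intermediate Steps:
$b = 15580$ ($b = 82 \cdot 190 = 15580$)
$t = 1954 + \sqrt{2289}$ ($t = \left(\sqrt{6253 - 3964} - 3715\right) + 5669 = \left(\sqrt{2289} - 3715\right) + 5669 = \left(-3715 + \sqrt{2289}\right) + 5669 = 1954 + \sqrt{2289} \approx 2001.8$)
$t + b = \left(1954 + \sqrt{2289}\right) + 15580 = 17534 + \sqrt{2289}$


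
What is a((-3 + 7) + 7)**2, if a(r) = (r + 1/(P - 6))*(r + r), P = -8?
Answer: 2832489/49 ≈ 57806.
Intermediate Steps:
a(r) = 2*r*(-1/14 + r) (a(r) = (r + 1/(-8 - 6))*(r + r) = (r + 1/(-14))*(2*r) = (r - 1/14)*(2*r) = (-1/14 + r)*(2*r) = 2*r*(-1/14 + r))
a((-3 + 7) + 7)**2 = (((-3 + 7) + 7)*(-1 + 14*((-3 + 7) + 7))/7)**2 = ((4 + 7)*(-1 + 14*(4 + 7))/7)**2 = ((1/7)*11*(-1 + 14*11))**2 = ((1/7)*11*(-1 + 154))**2 = ((1/7)*11*153)**2 = (1683/7)**2 = 2832489/49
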